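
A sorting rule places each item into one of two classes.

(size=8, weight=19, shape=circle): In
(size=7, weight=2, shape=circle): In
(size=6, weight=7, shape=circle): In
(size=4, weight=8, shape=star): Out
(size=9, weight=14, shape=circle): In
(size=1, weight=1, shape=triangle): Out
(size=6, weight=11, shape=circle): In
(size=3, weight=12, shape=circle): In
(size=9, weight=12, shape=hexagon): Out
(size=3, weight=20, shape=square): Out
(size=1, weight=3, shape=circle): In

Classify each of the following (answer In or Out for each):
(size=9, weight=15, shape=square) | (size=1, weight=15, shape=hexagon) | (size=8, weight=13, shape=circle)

Looking at the examples, the only property every 'In' case has and every 'Out' case lacks is: shape is circle.

Out, Out, In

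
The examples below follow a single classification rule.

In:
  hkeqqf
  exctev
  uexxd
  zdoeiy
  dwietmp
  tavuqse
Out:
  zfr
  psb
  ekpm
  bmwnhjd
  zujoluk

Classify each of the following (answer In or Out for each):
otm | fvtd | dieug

Out, Out, In

Every 'In' example satisfies: length ≥ 5 AND contains 'e'. None of the 'Out' examples do.
otm — length 3, no 'e', hence Out. fvtd — length 4, no 'e', hence Out. dieug — length 5, has 'e', hence In.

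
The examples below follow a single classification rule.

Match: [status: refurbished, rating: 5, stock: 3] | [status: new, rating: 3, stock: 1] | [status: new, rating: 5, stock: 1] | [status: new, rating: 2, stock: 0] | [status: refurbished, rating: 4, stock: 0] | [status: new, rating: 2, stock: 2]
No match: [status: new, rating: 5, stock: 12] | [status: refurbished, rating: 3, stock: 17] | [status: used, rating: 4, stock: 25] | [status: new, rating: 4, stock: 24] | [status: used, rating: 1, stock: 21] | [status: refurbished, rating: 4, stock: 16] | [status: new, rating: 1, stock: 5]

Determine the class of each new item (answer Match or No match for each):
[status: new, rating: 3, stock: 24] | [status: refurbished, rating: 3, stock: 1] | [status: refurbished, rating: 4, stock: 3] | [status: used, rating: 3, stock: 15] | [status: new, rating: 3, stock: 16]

'Match' ⟺ stock ≤ 3.
[status: new, rating: 3, stock: 24] — stock = 24, hence No match. [status: refurbished, rating: 3, stock: 1] — stock = 1, hence Match. [status: refurbished, rating: 4, stock: 3] — stock = 3, hence Match. [status: used, rating: 3, stock: 15] — stock = 15, hence No match. [status: new, rating: 3, stock: 16] — stock = 16, hence No match.

No match, Match, Match, No match, No match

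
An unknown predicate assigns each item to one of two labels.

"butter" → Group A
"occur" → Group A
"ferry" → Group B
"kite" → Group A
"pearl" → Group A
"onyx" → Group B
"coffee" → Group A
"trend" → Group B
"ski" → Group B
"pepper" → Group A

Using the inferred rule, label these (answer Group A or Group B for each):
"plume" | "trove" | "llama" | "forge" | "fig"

Group A, Group A, Group A, Group A, Group B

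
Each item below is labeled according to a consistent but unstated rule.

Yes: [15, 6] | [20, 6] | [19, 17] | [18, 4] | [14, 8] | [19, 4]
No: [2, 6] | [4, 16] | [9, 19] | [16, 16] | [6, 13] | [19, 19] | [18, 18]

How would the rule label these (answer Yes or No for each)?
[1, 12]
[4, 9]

No, No

The common property of the 'Yes' items is: first > second. No 'No' item has it.
No: [1, 12], since 1 < 12. No: [4, 9], since 4 < 9.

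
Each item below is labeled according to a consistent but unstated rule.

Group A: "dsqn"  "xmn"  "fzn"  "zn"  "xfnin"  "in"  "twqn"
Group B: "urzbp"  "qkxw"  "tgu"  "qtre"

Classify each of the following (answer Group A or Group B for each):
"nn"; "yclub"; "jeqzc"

Group A, Group B, Group B

'Group A' ⟺ contains 'n'.
"nn" — has 'n', hence Group A. "yclub" — no 'n', hence Group B. "jeqzc" — no 'n', hence Group B.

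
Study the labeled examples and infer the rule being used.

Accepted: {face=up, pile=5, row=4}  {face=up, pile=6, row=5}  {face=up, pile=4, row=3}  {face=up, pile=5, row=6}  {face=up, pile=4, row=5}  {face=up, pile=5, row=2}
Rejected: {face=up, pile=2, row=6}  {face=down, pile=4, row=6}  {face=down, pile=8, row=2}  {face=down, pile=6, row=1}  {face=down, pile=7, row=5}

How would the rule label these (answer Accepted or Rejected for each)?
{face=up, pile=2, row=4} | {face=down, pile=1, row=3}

The classifier is using: face is up AND pile ≥ 4.
{face=up, pile=2, row=4} → face is up, pile = 2 → Rejected. {face=down, pile=1, row=3} → face is down, pile = 1 → Rejected.

Rejected, Rejected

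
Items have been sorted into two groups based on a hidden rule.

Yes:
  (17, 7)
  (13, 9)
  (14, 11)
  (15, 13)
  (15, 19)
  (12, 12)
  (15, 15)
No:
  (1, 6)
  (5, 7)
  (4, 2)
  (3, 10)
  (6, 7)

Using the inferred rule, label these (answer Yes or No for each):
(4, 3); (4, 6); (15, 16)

The pattern is that an item is 'Yes' exactly when: sum ≥ 22.
(4, 3): 4+3 = 7 — does not satisfy this, so No.
(4, 6): 4+6 = 10 — does not satisfy this, so No.
(15, 16): 15+16 = 31 — has this property, so Yes.

No, No, Yes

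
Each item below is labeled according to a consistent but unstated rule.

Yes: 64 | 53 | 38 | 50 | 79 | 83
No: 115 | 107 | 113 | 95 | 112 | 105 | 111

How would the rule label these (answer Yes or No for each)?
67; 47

Yes, Yes

One predicate separates the groups cleanly: at most 83.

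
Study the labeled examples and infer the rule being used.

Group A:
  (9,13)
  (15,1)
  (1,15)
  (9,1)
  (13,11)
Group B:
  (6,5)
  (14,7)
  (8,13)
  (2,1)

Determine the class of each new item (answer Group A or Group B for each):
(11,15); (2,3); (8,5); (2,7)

Group A, Group B, Group B, Group B

The rule appears to be: sum is even.
(11,15): 11+15 = 26, passes → Group A.
(2,3): 2+3 = 5, does not satisfy this → Group B.
(8,5): 8+5 = 13, does not satisfy this → Group B.
(2,7): 2+7 = 9, does not satisfy this → Group B.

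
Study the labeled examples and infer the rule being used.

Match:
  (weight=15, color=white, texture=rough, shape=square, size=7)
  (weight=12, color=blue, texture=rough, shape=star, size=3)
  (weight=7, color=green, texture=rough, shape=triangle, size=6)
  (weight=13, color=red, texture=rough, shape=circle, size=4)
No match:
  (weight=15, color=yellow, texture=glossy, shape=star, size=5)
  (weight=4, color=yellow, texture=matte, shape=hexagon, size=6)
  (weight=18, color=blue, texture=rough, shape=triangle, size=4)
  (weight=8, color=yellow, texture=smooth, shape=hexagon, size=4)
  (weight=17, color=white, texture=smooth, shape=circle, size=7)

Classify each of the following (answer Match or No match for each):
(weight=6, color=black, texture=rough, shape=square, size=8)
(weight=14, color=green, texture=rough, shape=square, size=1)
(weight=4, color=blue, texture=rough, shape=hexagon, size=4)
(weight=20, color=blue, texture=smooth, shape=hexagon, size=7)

Match, Match, Match, No match

The pattern is that an item is 'Match' exactly when: texture is rough AND weight ≤ 15.
(weight=6, color=black, texture=rough, shape=square, size=8) → texture is rough, weight = 6 → Match. (weight=14, color=green, texture=rough, shape=square, size=1) → texture is rough, weight = 14 → Match. (weight=4, color=blue, texture=rough, shape=hexagon, size=4) → texture is rough, weight = 4 → Match. (weight=20, color=blue, texture=smooth, shape=hexagon, size=7) → texture is smooth, weight = 20 → No match.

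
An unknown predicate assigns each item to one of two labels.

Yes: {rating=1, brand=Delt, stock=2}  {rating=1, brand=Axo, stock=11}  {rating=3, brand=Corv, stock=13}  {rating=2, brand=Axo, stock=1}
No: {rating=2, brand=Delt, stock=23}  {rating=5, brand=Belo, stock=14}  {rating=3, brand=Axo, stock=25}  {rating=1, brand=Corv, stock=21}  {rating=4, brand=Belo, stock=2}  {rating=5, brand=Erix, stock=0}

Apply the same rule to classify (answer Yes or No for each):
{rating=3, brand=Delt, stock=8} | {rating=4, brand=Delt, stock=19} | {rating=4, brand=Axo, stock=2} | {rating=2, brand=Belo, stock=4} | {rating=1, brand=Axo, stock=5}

One predicate separates the groups cleanly: rating ≤ 3 AND stock ≤ 13.
{rating=3, brand=Delt, stock=8}: rating = 3, stock = 8, passes → Yes.
{rating=4, brand=Delt, stock=19}: rating = 4, stock = 19, does not satisfy this → No.
{rating=4, brand=Axo, stock=2}: rating = 4, stock = 2, does not satisfy this → No.
{rating=2, brand=Belo, stock=4}: rating = 2, stock = 4, passes → Yes.
{rating=1, brand=Axo, stock=5}: rating = 1, stock = 5, passes → Yes.

Yes, No, No, Yes, Yes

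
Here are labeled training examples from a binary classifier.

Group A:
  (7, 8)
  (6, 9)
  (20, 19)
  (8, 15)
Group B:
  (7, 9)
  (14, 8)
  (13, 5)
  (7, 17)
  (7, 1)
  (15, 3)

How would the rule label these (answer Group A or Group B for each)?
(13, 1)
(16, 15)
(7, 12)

The classifier is using: sum is odd.
(13, 1): 13+1 = 14, doesn't match → Group B. (16, 15): 16+15 = 31, satisfies this → Group A. (7, 12): 7+12 = 19, satisfies this → Group A.

Group B, Group A, Group A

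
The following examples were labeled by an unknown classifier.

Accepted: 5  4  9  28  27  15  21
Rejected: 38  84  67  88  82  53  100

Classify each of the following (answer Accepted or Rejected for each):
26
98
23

A rule that fits every label: at most 28 — true of each 'Accepted' example, false of each 'Rejected' one.

Accepted, Rejected, Accepted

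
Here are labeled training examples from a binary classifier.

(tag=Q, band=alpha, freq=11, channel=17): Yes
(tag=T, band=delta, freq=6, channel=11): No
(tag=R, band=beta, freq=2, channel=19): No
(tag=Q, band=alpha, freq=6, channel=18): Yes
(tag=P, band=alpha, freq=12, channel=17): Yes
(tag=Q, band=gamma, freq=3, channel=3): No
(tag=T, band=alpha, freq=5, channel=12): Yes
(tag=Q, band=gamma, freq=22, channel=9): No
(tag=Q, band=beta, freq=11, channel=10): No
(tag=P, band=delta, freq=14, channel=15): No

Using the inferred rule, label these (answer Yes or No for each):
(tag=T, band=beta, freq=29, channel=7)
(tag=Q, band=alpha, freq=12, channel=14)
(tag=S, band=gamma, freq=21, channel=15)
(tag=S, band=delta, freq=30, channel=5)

All 'Yes' examples share one property — band is alpha — and every 'No' example lacks it.
(tag=T, band=beta, freq=29, channel=7): band is beta, doesn't qualify → No.
(tag=Q, band=alpha, freq=12, channel=14): band is alpha, passes → Yes.
(tag=S, band=gamma, freq=21, channel=15): band is gamma, doesn't qualify → No.
(tag=S, band=delta, freq=30, channel=5): band is delta, doesn't qualify → No.

No, Yes, No, No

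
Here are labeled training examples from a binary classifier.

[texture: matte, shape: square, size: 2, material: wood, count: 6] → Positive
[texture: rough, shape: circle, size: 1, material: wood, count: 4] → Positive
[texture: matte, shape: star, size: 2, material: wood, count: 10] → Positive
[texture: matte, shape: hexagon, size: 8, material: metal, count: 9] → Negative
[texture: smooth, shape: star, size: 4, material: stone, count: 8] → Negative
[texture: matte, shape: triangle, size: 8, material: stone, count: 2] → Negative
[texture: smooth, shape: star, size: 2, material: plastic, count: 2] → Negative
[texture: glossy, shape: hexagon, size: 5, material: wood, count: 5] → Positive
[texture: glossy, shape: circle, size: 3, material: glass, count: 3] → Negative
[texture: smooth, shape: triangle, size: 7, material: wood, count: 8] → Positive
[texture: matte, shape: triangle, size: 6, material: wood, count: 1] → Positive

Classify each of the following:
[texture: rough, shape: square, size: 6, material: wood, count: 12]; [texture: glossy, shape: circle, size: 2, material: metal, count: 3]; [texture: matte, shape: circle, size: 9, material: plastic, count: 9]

Positive, Negative, Negative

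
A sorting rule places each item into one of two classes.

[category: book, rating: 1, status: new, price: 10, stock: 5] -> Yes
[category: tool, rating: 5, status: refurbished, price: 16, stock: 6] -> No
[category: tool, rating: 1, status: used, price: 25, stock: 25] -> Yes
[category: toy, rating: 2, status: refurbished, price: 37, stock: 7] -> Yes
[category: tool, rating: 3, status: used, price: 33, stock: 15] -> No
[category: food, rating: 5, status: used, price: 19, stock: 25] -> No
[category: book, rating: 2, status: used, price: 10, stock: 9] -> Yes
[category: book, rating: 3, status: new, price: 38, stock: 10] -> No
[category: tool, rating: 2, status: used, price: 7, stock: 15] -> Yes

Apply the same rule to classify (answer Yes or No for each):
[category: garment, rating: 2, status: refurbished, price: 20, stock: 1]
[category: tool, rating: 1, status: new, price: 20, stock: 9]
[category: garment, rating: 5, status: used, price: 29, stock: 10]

The simplest hypothesis consistent with all the labels is: rating ≤ 2.

Yes, Yes, No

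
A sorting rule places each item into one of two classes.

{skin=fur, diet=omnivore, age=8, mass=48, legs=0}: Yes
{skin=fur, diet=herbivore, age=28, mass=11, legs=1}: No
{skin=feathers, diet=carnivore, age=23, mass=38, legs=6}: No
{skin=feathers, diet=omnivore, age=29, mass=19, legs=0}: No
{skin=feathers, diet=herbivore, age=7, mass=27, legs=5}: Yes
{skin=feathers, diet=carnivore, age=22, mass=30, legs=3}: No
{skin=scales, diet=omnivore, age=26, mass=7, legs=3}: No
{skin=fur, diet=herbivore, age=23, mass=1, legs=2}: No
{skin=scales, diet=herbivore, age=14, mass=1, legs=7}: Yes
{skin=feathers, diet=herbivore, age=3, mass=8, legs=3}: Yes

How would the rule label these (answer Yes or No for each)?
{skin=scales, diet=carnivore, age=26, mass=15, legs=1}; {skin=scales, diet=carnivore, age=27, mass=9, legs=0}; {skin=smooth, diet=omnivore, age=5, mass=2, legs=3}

All 'Yes' examples share one property — age ≤ 14 — and every 'No' example lacks it.
{skin=scales, diet=carnivore, age=26, mass=15, legs=1}: age = 26 — doesn't match, so No.
{skin=scales, diet=carnivore, age=27, mass=9, legs=0}: age = 27 — doesn't match, so No.
{skin=smooth, diet=omnivore, age=5, mass=2, legs=3}: age = 5 — meets the rule, so Yes.

No, No, Yes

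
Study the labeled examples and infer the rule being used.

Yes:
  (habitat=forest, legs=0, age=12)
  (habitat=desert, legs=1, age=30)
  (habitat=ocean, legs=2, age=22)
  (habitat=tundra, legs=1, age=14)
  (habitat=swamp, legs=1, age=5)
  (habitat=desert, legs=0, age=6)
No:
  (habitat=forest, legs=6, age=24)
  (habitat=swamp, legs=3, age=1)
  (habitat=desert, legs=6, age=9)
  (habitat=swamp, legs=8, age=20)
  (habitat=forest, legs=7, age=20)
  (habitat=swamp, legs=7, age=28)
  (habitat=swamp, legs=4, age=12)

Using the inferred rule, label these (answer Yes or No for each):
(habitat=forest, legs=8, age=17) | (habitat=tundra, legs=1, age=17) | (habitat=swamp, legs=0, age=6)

No, Yes, Yes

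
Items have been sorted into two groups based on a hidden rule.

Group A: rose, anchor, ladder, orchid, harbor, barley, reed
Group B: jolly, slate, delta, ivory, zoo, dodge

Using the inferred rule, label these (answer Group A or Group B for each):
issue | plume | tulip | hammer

Group B, Group B, Group B, Group A

Looking at the examples, the only property every 'Group A' case has and every 'Group B' case lacks is: even length.
issue — length 5, hence Group B. plume — length 5, hence Group B. tulip — length 5, hence Group B. hammer — length 6, hence Group A.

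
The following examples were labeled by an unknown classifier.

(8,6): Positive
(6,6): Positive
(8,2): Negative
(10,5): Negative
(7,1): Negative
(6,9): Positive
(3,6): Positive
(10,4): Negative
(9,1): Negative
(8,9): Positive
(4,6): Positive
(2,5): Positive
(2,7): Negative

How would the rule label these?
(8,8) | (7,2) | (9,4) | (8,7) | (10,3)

Every 'Positive' example satisfies: |first − second| ≤ 3. None of the 'Negative' examples do.

Positive, Negative, Negative, Positive, Negative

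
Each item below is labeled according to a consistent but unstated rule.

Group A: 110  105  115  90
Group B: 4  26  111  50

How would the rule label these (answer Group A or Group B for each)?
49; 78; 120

Group B, Group B, Group A

All 'Group A' examples share one property — multiple of 5 AND at least 90 — and every 'Group B' example lacks it.
Group B: 49, since 49 = 5·9 + 4, 49 < 90. Group B: 78, since 78 = 5·15 + 3, 78 < 90. Group A: 120, since 120 = 5·24, 120 ≥ 90.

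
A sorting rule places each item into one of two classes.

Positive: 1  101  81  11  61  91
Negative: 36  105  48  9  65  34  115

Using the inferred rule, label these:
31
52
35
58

The classifier is using: ends in digit 1.
31 → last digit 1 → Positive. 52 → last digit 2 → Negative. 35 → last digit 5 → Negative. 58 → last digit 8 → Negative.

Positive, Negative, Negative, Negative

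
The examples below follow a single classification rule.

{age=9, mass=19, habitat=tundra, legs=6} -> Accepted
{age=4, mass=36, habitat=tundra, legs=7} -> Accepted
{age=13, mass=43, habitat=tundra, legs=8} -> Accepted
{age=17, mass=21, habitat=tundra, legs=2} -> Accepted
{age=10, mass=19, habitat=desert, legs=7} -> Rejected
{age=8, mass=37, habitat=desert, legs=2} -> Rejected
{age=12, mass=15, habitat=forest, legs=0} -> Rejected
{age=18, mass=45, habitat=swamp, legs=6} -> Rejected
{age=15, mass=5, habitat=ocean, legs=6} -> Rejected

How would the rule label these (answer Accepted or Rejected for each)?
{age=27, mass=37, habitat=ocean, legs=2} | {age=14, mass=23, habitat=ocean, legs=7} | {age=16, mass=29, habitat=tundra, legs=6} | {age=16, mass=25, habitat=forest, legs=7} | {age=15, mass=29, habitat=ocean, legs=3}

Comparing the two groups points to one rule — habitat is tundra.

Rejected, Rejected, Accepted, Rejected, Rejected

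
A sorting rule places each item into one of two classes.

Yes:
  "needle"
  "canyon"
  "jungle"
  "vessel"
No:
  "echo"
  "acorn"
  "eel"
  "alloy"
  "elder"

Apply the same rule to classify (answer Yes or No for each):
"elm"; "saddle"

No, Yes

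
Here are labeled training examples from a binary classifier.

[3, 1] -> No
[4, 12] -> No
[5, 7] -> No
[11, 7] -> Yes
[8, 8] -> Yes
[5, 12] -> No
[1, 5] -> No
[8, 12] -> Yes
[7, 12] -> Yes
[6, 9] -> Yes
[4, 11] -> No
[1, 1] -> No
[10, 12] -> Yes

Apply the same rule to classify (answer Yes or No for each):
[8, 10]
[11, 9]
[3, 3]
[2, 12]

Every 'Yes' example satisfies: first ≥ 6. None of the 'No' examples do.
[8, 10] → first 8 → Yes.
[11, 9] → first 11 → Yes.
[3, 3] → first 3 → No.
[2, 12] → first 2 → No.

Yes, Yes, No, No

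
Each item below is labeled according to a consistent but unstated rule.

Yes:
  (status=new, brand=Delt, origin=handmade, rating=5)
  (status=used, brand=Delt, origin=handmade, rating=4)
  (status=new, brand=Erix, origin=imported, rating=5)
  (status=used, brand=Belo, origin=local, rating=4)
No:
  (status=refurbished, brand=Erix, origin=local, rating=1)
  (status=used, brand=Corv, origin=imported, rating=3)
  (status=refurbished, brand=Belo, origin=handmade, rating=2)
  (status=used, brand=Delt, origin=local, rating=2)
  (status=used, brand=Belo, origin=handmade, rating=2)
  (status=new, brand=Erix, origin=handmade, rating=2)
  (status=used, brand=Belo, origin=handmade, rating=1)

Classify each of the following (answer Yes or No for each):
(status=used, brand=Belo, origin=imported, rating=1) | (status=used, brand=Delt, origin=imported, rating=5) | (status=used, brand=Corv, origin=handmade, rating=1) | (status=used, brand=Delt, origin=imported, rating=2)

No, Yes, No, No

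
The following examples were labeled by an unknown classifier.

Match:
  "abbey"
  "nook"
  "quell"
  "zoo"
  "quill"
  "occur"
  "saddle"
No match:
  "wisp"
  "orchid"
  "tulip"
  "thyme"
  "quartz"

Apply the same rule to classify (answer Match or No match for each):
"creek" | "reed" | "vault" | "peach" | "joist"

Match, Match, No match, No match, No match

A rule that fits every label: has a double letter — true of each 'Match' example, false of each 'No match' one.
"creek" — 'ee' doubled, hence Match.
"reed" — 'ee' doubled, hence Match.
"vault" — no doubled letter, hence No match.
"peach" — no doubled letter, hence No match.
"joist" — no doubled letter, hence No match.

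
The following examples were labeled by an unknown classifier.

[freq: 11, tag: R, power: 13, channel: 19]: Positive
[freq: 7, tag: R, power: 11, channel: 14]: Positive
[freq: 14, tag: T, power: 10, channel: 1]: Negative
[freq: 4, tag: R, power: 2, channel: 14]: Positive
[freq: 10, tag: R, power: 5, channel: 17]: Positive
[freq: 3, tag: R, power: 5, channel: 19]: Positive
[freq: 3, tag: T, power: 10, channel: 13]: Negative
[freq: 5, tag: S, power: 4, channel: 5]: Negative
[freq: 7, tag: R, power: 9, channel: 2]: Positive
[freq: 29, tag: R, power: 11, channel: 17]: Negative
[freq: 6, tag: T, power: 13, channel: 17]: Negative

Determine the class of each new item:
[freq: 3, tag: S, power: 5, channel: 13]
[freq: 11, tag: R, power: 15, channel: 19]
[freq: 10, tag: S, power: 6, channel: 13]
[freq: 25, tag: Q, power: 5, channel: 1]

Negative, Positive, Negative, Negative

One predicate separates the groups cleanly: tag is R AND freq ≤ 11.
[freq: 3, tag: S, power: 5, channel: 13]: Negative (tag is S, freq = 3).
[freq: 11, tag: R, power: 15, channel: 19]: Positive (tag is R, freq = 11).
[freq: 10, tag: S, power: 6, channel: 13]: Negative (tag is S, freq = 10).
[freq: 25, tag: Q, power: 5, channel: 1]: Negative (tag is Q, freq = 25).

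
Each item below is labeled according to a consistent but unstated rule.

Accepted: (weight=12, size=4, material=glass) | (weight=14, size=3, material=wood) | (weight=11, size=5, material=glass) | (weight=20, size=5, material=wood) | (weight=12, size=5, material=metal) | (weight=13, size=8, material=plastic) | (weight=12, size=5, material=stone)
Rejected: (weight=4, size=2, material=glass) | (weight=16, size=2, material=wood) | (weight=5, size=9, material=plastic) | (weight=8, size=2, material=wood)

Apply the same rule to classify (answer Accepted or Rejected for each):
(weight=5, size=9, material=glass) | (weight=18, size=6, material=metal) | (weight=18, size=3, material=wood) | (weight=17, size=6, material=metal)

Rule: size ≥ 3 AND size ≤ 8. This holds for each 'Accepted' example and fails for each 'Rejected' one.

Rejected, Accepted, Accepted, Accepted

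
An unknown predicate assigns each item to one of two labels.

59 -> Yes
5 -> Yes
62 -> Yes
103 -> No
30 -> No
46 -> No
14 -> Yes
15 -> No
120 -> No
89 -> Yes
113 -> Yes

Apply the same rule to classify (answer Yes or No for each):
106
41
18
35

No, Yes, No, Yes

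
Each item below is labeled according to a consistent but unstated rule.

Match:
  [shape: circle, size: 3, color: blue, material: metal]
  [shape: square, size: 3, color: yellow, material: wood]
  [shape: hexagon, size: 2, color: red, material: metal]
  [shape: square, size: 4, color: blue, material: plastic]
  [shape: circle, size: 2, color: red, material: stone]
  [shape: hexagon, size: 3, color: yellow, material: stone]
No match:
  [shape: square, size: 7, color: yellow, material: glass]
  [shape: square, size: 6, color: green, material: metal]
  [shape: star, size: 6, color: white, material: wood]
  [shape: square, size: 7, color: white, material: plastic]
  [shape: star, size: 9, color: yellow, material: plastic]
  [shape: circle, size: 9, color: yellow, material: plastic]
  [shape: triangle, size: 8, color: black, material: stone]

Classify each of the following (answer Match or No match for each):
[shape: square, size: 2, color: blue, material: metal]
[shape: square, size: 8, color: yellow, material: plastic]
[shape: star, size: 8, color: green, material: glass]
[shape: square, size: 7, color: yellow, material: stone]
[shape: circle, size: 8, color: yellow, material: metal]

All 'Match' examples share one property — size ≤ 4 — and every 'No match' example lacks it.

Match, No match, No match, No match, No match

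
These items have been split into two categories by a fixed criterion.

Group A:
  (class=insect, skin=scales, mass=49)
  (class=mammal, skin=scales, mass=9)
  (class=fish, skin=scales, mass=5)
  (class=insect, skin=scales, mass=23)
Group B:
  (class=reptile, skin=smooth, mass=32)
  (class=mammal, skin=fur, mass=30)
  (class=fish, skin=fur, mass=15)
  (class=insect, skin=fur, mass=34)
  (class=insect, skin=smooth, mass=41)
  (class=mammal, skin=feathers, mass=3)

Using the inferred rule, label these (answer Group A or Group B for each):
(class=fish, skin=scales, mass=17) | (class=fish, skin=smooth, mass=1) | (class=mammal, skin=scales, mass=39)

Group A, Group B, Group A

A rule that fits every label: skin is scales — true of each 'Group A' example, false of each 'Group B' one.
Group A: (class=fish, skin=scales, mass=17), since skin is scales.
Group B: (class=fish, skin=smooth, mass=1), since skin is smooth.
Group A: (class=mammal, skin=scales, mass=39), since skin is scales.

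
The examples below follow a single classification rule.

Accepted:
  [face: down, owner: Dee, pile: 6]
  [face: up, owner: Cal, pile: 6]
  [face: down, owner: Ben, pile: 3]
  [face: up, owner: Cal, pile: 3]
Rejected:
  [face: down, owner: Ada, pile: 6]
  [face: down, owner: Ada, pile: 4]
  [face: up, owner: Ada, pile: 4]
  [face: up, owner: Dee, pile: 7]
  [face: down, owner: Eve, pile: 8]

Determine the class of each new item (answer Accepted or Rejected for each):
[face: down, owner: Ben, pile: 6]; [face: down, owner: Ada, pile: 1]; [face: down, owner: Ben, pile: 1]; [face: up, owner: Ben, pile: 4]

Accepted, Rejected, Accepted, Accepted

The rule appears to be: owner is not Ada AND pile ≤ 6.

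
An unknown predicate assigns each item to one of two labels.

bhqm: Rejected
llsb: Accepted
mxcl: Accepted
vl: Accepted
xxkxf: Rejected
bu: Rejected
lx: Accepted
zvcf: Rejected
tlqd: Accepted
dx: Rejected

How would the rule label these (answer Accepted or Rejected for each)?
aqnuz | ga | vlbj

Rejected, Rejected, Accepted

Rule: contains 'l'. This holds for each 'Accepted' example and fails for each 'Rejected' one.
aqnuz: no 'l' — lacks this property, so Rejected.
ga: no 'l' — lacks this property, so Rejected.
vlbj: has 'l' — matches, so Accepted.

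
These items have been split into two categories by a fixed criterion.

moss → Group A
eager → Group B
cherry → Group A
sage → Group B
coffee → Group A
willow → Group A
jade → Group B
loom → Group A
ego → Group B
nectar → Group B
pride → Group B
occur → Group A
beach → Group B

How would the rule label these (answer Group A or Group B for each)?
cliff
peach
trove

The pattern is that an item is 'Group A' exactly when: has a double letter.
cliff → 'ff' doubled → Group A.
peach → no doubled letter → Group B.
trove → no doubled letter → Group B.

Group A, Group B, Group B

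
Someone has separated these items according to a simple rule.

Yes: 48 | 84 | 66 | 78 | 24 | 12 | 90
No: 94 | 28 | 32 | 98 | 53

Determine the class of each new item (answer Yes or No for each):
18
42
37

The distinguishing property — multiple of 3 — holds for all the 'Yes' cases and none of the 'No' cases.

Yes, Yes, No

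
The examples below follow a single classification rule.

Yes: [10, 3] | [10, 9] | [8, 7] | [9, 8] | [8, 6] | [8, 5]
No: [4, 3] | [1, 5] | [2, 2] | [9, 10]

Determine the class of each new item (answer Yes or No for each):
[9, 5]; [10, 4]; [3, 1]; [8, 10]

All 'Yes' examples share one property — first > second AND sum ≥ 13 — and every 'No' example lacks it.
[9, 5]: Yes (9 > 5, 9+5 = 14).
[10, 4]: Yes (10 > 4, 10+4 = 14).
[3, 1]: No (3 > 1, 3+1 = 4).
[8, 10]: No (8 < 10, 8+10 = 18).

Yes, Yes, No, No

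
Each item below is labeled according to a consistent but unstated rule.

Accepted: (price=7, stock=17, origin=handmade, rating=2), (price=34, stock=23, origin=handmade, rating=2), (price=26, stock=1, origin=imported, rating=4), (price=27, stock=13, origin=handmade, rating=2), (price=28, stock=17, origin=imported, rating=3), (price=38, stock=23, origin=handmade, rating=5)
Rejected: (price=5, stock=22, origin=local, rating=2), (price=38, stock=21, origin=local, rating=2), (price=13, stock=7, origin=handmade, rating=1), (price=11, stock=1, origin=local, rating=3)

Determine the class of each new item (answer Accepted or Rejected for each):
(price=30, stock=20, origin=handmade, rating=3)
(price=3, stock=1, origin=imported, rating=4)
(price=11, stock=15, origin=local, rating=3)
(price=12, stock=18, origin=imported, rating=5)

The distinguishing property — origin is not local AND rating ≥ 2 — holds for all the 'Accepted' cases and none of the 'Rejected' cases.

Accepted, Accepted, Rejected, Accepted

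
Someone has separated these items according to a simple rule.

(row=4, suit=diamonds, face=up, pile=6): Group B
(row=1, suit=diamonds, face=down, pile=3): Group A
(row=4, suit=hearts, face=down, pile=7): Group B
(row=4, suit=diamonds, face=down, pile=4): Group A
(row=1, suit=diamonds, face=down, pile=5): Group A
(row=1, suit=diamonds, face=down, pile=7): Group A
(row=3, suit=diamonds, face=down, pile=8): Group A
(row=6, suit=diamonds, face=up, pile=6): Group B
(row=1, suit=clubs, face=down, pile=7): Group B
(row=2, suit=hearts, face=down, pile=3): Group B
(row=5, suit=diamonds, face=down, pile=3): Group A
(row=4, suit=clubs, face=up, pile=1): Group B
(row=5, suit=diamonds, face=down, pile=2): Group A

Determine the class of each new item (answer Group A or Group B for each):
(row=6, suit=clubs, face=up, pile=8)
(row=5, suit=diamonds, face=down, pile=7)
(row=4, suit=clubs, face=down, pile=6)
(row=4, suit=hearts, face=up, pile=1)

Group B, Group A, Group B, Group B

The pattern is that an item is 'Group A' exactly when: suit is diamonds AND face is down.
(row=6, suit=clubs, face=up, pile=8) — suit is clubs, face is up, hence Group B.
(row=5, suit=diamonds, face=down, pile=7) — suit is diamonds, face is down, hence Group A.
(row=4, suit=clubs, face=down, pile=6) — suit is clubs, face is down, hence Group B.
(row=4, suit=hearts, face=up, pile=1) — suit is hearts, face is up, hence Group B.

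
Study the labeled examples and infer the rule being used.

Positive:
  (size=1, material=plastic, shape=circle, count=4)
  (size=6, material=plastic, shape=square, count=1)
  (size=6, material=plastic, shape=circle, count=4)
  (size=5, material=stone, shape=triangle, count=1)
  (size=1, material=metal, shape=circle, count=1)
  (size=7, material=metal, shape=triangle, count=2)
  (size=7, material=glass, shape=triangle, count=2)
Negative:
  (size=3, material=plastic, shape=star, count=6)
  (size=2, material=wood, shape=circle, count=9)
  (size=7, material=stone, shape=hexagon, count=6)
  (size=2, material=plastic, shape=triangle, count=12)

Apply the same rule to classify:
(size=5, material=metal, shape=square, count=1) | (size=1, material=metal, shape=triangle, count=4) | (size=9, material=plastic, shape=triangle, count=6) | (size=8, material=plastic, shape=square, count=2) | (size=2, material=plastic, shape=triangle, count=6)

Positive, Positive, Negative, Positive, Negative

'Positive' ⟺ count ≤ 4.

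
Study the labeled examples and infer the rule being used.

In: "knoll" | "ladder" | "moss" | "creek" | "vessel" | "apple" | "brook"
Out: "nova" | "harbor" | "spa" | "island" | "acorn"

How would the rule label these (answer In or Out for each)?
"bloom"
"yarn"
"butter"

In, Out, In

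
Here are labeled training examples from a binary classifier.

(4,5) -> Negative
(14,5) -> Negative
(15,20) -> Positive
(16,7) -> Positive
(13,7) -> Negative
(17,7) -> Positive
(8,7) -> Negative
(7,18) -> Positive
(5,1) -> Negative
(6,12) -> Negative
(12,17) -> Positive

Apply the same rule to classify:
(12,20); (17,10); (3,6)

Positive, Positive, Negative

The distinguishing property — sum ≥ 23 — holds for all the 'Positive' cases and none of the 'Negative' cases.
(12,20): 12+20 = 32, passes → Positive. (17,10): 17+10 = 27, passes → Positive. (3,6): 3+6 = 9, doesn't match → Negative.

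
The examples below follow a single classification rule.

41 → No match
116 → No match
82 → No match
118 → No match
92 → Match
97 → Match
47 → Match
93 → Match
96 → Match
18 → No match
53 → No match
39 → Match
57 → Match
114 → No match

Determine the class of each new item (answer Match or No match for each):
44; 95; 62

No match, Match, No match

One predicate separates the groups cleanly: digit sum ≥ 11.
No match: 44, since digit sum 4+4 = 8. Match: 95, since digit sum 9+5 = 14. No match: 62, since digit sum 6+2 = 8.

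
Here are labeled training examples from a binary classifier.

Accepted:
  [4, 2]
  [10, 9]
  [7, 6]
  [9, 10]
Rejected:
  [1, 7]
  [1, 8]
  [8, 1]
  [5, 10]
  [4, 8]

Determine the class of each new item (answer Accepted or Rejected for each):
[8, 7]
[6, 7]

Accepted, Accepted

A rule that fits every label: |first − second| ≤ 2 — true of each 'Accepted' example, false of each 'Rejected' one.
[8, 7]: Accepted (|8−7| = 1).
[6, 7]: Accepted (|6−7| = 1).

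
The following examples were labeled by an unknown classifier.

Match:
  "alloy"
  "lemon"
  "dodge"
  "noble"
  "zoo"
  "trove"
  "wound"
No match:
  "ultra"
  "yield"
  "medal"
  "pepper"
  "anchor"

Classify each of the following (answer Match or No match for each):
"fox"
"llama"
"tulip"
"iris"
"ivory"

A rule that fits every label: odd length AND contains 'o' — true of each 'Match' example, false of each 'No match' one.
Match: "fox", since length 3, has 'o'.
No match: "llama", since length 5, no 'o'.
No match: "tulip", since length 5, no 'o'.
No match: "iris", since length 4, no 'o'.
Match: "ivory", since length 5, has 'o'.

Match, No match, No match, No match, Match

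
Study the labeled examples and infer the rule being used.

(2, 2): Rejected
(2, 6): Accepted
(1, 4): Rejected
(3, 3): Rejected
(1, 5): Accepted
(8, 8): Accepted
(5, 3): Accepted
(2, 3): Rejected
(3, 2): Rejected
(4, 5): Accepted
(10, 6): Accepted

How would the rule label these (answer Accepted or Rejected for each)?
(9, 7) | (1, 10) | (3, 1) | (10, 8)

Every 'Accepted' example satisfies: max ≥ 5. None of the 'Rejected' examples do.

Accepted, Accepted, Rejected, Accepted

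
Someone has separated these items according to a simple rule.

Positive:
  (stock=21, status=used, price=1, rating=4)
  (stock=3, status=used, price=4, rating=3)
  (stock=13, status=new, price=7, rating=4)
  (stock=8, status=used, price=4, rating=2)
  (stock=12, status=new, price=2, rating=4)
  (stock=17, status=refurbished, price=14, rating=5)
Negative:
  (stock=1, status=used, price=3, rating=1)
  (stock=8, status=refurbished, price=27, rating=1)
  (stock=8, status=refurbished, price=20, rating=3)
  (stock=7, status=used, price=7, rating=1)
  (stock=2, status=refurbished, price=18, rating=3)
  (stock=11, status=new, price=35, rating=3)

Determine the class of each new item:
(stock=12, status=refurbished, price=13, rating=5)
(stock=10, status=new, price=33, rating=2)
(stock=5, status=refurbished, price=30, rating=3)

The classifier is using: price ≤ 14 AND rating ≥ 2.
(stock=12, status=refurbished, price=13, rating=5): Positive (price = 13, rating = 5). (stock=10, status=new, price=33, rating=2): Negative (price = 33, rating = 2). (stock=5, status=refurbished, price=30, rating=3): Negative (price = 30, rating = 3).

Positive, Negative, Negative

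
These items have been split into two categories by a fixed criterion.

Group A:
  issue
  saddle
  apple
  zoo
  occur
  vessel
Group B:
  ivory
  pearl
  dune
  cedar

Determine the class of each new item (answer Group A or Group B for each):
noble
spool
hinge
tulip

Group B, Group A, Group B, Group B

The distinguishing property — has a double letter — holds for all the 'Group A' cases and none of the 'Group B' cases.
noble: no doubled letter — does not satisfy this, so Group B.
spool: 'oo' doubled — checks out, so Group A.
hinge: no doubled letter — does not satisfy this, so Group B.
tulip: no doubled letter — does not satisfy this, so Group B.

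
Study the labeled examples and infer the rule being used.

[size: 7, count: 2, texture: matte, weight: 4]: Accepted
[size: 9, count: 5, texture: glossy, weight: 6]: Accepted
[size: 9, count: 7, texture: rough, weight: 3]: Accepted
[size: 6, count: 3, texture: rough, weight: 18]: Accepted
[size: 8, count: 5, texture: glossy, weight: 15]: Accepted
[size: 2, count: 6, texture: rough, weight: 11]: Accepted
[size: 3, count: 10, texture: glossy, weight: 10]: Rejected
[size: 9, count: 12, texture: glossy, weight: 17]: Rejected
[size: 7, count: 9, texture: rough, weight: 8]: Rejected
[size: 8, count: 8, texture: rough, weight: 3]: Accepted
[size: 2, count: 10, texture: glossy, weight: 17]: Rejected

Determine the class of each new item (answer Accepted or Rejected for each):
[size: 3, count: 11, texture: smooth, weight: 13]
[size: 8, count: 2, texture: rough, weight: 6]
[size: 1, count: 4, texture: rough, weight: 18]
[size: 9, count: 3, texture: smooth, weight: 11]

Rejected, Accepted, Accepted, Accepted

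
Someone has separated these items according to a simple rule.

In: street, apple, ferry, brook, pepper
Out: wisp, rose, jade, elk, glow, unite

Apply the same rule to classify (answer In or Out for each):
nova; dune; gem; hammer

Out, Out, Out, In

The pattern is that an item is 'In' exactly when: has a double letter.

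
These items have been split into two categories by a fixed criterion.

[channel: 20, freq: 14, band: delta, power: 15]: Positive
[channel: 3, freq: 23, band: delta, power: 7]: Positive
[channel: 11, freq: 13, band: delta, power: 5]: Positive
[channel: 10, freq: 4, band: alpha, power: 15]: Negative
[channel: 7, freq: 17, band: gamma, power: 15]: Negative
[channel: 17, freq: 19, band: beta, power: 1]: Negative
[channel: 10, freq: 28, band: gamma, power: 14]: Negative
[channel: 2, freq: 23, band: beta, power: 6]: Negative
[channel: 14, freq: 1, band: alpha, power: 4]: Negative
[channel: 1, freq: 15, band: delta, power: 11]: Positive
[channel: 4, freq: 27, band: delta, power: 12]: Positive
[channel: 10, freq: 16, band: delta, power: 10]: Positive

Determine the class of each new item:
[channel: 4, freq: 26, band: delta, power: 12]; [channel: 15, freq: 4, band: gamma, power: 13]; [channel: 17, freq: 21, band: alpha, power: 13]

Positive, Negative, Negative

The common property of the 'Positive' items is: band is delta. No 'Negative' item has it.
[channel: 4, freq: 26, band: delta, power: 12]: band is delta — matches, so Positive.
[channel: 15, freq: 4, band: gamma, power: 13]: band is gamma — lacks this property, so Negative.
[channel: 17, freq: 21, band: alpha, power: 13]: band is alpha — lacks this property, so Negative.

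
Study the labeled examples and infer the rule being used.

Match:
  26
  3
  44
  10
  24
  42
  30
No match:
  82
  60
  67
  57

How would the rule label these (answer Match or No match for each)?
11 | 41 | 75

The simplest hypothesis consistent with all the labels is: at most 44.
Match: 11, since 11 ≤ 44. Match: 41, since 41 ≤ 44. No match: 75, since 75 > 44.

Match, Match, No match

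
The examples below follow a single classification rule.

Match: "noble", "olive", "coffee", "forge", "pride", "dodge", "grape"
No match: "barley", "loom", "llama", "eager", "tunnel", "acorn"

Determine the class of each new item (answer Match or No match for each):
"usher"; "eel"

No match, No match

One predicate separates the groups cleanly: ends with 'e'.
"usher": ends with 'r', doesn't match → No match.
"eel": ends with 'l', doesn't match → No match.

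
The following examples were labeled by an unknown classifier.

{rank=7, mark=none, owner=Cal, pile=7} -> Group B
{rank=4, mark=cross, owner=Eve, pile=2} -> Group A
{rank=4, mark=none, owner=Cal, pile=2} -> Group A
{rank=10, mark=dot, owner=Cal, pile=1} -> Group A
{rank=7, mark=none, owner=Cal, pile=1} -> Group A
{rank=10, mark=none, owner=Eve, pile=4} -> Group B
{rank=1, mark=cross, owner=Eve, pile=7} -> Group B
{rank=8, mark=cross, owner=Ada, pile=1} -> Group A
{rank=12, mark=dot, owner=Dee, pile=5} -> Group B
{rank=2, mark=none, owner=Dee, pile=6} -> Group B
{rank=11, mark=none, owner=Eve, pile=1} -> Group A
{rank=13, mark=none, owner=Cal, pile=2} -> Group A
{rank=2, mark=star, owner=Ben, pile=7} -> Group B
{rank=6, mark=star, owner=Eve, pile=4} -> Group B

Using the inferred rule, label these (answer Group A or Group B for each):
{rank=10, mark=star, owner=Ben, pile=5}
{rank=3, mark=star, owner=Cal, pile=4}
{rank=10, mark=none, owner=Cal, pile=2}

The pattern is that an item is 'Group A' exactly when: pile ≤ 2.
{rank=10, mark=star, owner=Ben, pile=5}: pile = 5, fails the rule → Group B. {rank=3, mark=star, owner=Cal, pile=4}: pile = 4, fails the rule → Group B. {rank=10, mark=none, owner=Cal, pile=2}: pile = 2, matches → Group A.

Group B, Group B, Group A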